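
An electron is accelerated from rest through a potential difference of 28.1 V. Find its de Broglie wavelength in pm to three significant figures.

λ = 231 pm

KE = eV = 1.602 × 10⁻¹⁹ × 28.10 = 4.502 × 10⁻¹⁸ J.
p = √(2mKE) = √(2 × 9.109 × 10⁻³¹ × 4.502 × 10⁻¹⁸) = 2.864 × 10⁻²⁴ kg·m/s.
λ = h/p = 6.626 × 10⁻³⁴ / 2.864 × 10⁻²⁴ = 2.31 × 10⁻¹⁰ m = 231 pm.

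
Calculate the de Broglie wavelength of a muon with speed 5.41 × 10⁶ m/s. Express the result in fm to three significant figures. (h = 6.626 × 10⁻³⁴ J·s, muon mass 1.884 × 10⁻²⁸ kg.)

p = mv = 1.884 × 10⁻²⁸ × 5.41 × 10⁶ = 1.019 × 10⁻²¹ kg·m/s.
λ = h/p = 6.626 × 10⁻³⁴ / 1.019 × 10⁻²¹ = 6.50 × 10⁻¹³ m = 650 fm.

λ = 650 fm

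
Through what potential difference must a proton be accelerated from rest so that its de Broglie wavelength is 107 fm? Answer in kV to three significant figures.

p = h/λ = 6.626 × 10⁻³⁴ / 1.070 × 10⁻¹³ = 6.193 × 10⁻²¹ kg·m/s.
KE = p²/(2m) = 1.146 × 10⁻¹⁴ J.
V = KE/e = 1.146 × 10⁻¹⁴ / (1.602 × 10⁻¹⁹) = 71.5 kV.

V = 71.5 kV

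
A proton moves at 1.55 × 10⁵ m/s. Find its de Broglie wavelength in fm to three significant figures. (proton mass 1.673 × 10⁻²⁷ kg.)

p = mv = 1.673 × 10⁻²⁷ × 1.55 × 10⁵ = 2.593 × 10⁻²² kg·m/s.
λ = h/p = 6.626 × 10⁻³⁴ / 2.593 × 10⁻²² = 2.56 × 10⁻¹² m = 2560 fm.

λ = 2560 fm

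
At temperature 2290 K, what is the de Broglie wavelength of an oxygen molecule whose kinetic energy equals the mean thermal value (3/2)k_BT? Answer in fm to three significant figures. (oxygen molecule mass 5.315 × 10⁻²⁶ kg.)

KE = (3/2)k_BT = 1.5 × 1.381 × 10⁻²³ × 2290 = 4.744 × 10⁻²⁰ J.
p = √(2mKE) = √(2 × 5.315 × 10⁻²⁶ × 4.744 × 10⁻²⁰) = 7.101 × 10⁻²³ kg·m/s.
λ = h/p = 9.33 × 10⁻¹² m = 9330 fm.

λ = 9330 fm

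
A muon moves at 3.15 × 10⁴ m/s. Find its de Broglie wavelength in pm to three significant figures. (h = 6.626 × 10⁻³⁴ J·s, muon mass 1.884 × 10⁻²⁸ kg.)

p = mv = 1.884 × 10⁻²⁸ × 3.15 × 10⁴ = 5.935 × 10⁻²⁴ kg·m/s.
λ = h/p = 6.626 × 10⁻³⁴ / 5.935 × 10⁻²⁴ = 1.12 × 10⁻¹⁰ m = 112 pm.

λ = 112 pm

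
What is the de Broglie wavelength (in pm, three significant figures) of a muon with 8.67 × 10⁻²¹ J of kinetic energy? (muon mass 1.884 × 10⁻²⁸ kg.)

λ = 367 pm

p = √(2mKE) = √(2 × 1.884 × 10⁻²⁸ × 8.670 × 10⁻²¹) = 1.807 × 10⁻²⁴ kg·m/s.
λ = h/p = 6.626 × 10⁻³⁴ / 1.807 × 10⁻²⁴ = 3.67 × 10⁻¹⁰ m = 367 pm.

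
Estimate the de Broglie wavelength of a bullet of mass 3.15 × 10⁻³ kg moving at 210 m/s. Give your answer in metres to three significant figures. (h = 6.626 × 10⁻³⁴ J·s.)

λ = 1.00 × 10⁻³³ m

p = mv = 3.15 × 10⁻³ × 210 = 6.615 × 10⁻¹ kg·m/s.
λ = h/p = 6.626 × 10⁻³⁴ / 6.615 × 10⁻¹ = 1.00 × 10⁻³³ m.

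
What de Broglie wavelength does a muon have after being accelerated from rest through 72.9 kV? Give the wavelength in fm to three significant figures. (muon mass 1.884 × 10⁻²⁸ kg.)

KE = eV = 1.602 × 10⁻¹⁹ × 7.290 × 10⁴ = 1.168 × 10⁻¹⁴ J.
p = √(2mKE) = √(2 × 1.884 × 10⁻²⁸ × 1.168 × 10⁻¹⁴) = 2.098 × 10⁻²¹ kg·m/s.
λ = h/p = 6.626 × 10⁻³⁴ / 2.098 × 10⁻²¹ = 3.16 × 10⁻¹³ m = 316 fm.

λ = 316 fm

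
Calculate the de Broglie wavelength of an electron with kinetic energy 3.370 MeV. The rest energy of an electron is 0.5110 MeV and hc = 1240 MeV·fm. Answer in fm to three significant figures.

λ = 322 fm

Total energy E = KE + m₀c² = 3.370 + 0.5110 = 3.8810 MeV.
(pc)² = E² − (m₀c²)² = (3.8810)² − (0.5110)² = 14.80 MeV², so pc = 3.847 MeV.
λ = hc/(pc) = 1240 MeV·fm / 3.847 MeV = 322 fm.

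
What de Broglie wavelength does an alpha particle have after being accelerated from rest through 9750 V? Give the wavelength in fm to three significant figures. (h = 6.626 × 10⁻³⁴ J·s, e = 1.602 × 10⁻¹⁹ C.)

KE = 2eV = 2 × 1.602 × 10⁻¹⁹ × 9750 = 3.124 × 10⁻¹⁵ J.
p = √(2mKE) = √(2 × 6.645 × 10⁻²⁷ × 3.124 × 10⁻¹⁵) = 6.443 × 10⁻²¹ kg·m/s.
λ = h/p = 6.626 × 10⁻³⁴ / 6.443 × 10⁻²¹ = 1.03 × 10⁻¹³ m = 103 fm.

λ = 103 fm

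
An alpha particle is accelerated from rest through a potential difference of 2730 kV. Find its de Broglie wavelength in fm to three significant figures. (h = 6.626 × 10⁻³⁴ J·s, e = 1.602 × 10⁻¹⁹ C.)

KE = 2eV = 2 × 1.602 × 10⁻¹⁹ × 2.730 × 10⁶ = 8.747 × 10⁻¹³ J.
p = √(2mKE) = √(2 × 6.645 × 10⁻²⁷ × 8.747 × 10⁻¹³) = 1.078 × 10⁻¹⁹ kg·m/s.
λ = h/p = 6.626 × 10⁻³⁴ / 1.078 × 10⁻¹⁹ = 6.15 × 10⁻¹⁵ m = 6.15 fm.

λ = 6.15 fm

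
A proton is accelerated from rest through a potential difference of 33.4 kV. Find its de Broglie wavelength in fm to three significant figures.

KE = eV = 1.602 × 10⁻¹⁹ × 3.340 × 10⁴ = 5.351 × 10⁻¹⁵ J.
p = √(2mKE) = √(2 × 1.673 × 10⁻²⁷ × 5.351 × 10⁻¹⁵) = 4.231 × 10⁻²¹ kg·m/s.
λ = h/p = 6.626 × 10⁻³⁴ / 4.231 × 10⁻²¹ = 1.57 × 10⁻¹³ m = 157 fm.

λ = 157 fm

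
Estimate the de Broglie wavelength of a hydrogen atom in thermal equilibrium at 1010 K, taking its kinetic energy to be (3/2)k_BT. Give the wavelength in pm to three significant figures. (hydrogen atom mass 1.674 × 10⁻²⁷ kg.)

λ = 79.2 pm

KE = (3/2)k_BT = 1.5 × 1.381 × 10⁻²³ × 1010 = 2.092 × 10⁻²⁰ J.
p = √(2mKE) = √(2 × 1.674 × 10⁻²⁷ × 2.092 × 10⁻²⁰) = 8.369 × 10⁻²⁴ kg·m/s.
λ = h/p = 7.92 × 10⁻¹¹ m = 79.2 pm.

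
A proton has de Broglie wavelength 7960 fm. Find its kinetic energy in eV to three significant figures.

p = h/λ = 6.626 × 10⁻³⁴ / 7.960 × 10⁻¹² = 8.324 × 10⁻²³ kg·m/s.
KE = p²/(2m) = (8.324 × 10⁻²³)² / (2 × 1.673 × 10⁻²⁷) = 2.071 × 10⁻¹⁸ J = 12.9 eV.

KE = 12.9 eV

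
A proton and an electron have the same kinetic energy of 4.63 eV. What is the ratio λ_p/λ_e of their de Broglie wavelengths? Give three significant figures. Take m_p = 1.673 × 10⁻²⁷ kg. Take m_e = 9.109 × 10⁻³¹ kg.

λ_p/λ_e = 0.0233

At fixed KE, p = √(2mKE) so λ = h/p ∝ 1/√m.
λ_p/λ_e = √(m_e/m_p) = √(9.109 × 10⁻³¹/1.673 × 10⁻²⁷) = √(5.445 × 10⁻⁴) = 0.0233.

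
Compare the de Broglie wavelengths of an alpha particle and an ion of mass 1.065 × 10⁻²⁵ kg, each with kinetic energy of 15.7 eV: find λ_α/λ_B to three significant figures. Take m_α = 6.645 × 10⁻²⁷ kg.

At fixed KE, p = √(2mKE) so λ = h/p ∝ 1/√m.
λ_α/λ_B = √(m_B/m_α) = √(1.065 × 10⁻²⁵/6.645 × 10⁻²⁷) = √(16.03) = 4.00.

λ_α/λ_B = 4.00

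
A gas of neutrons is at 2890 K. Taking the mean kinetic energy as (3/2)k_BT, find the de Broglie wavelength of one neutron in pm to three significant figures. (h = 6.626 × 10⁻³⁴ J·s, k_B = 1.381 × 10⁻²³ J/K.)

KE = (3/2)k_BT = 1.5 × 1.381 × 10⁻²³ × 2890 = 5.987 × 10⁻²⁰ J.
p = √(2mKE) = √(2 × 1.675 × 10⁻²⁷ × 5.987 × 10⁻²⁰) = 1.416 × 10⁻²³ kg·m/s.
λ = h/p = 4.68 × 10⁻¹¹ m = 46.8 pm.

λ = 46.8 pm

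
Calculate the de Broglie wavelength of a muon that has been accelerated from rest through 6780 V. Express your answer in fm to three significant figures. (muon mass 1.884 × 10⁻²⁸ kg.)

λ = 1040 fm

KE = eV = 1.602 × 10⁻¹⁹ × 6780 = 1.086 × 10⁻¹⁵ J.
p = √(2mKE) = √(2 × 1.884 × 10⁻²⁸ × 1.086 × 10⁻¹⁵) = 6.397 × 10⁻²² kg·m/s.
λ = h/p = 6.626 × 10⁻³⁴ / 6.397 × 10⁻²² = 1.04 × 10⁻¹² m = 1040 fm.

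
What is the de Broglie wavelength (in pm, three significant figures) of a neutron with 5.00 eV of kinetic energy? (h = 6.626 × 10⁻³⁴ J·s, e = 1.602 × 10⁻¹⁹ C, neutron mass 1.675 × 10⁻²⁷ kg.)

KE = 5.00 eV = 8.010 × 10⁻¹⁹ J.
p = √(2mKE) = √(2 × 1.675 × 10⁻²⁷ × 8.010 × 10⁻¹⁹) = 5.180 × 10⁻²³ kg·m/s.
λ = h/p = 6.626 × 10⁻³⁴ / 5.180 × 10⁻²³ = 1.28 × 10⁻¹¹ m = 12.8 pm.

λ = 12.8 pm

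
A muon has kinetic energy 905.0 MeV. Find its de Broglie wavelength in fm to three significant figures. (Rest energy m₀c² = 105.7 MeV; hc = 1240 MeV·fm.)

λ = 1.23 fm

Total energy E = KE + m₀c² = 905.0 + 105.7 = 1010.7 MeV.
(pc)² = E² − (m₀c²)² = (1010.7)² − (105.7)² = 1.010 × 10⁶ MeV², so pc = 1005 MeV.
λ = hc/(pc) = 1240 MeV·fm / 1005 MeV = 1.23 fm.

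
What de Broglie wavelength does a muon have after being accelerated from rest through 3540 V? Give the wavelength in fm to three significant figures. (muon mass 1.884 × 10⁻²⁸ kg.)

λ = 1430 fm

KE = eV = 1.602 × 10⁻¹⁹ × 3540 = 5.671 × 10⁻¹⁶ J.
p = √(2mKE) = √(2 × 1.884 × 10⁻²⁸ × 5.671 × 10⁻¹⁶) = 4.623 × 10⁻²² kg·m/s.
λ = h/p = 6.626 × 10⁻³⁴ / 4.623 × 10⁻²² = 1.43 × 10⁻¹² m = 1430 fm.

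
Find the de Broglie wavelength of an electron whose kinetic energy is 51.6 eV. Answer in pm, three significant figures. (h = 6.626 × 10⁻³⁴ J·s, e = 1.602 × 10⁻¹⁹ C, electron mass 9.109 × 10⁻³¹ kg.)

λ = 171 pm

KE = 51.6 eV = 8.266 × 10⁻¹⁸ J.
p = √(2mKE) = √(2 × 9.109 × 10⁻³¹ × 8.266 × 10⁻¹⁸) = 3.881 × 10⁻²⁴ kg·m/s.
λ = h/p = 6.626 × 10⁻³⁴ / 3.881 × 10⁻²⁴ = 1.71 × 10⁻¹⁰ m = 171 pm.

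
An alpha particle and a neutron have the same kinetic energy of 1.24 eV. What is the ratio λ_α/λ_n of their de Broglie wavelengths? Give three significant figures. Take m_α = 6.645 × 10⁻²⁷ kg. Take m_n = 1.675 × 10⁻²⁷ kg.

λ_α/λ_n = 0.502

At fixed KE, p = √(2mKE) so λ = h/p ∝ 1/√m.
λ_α/λ_n = √(m_n/m_α) = √(1.675 × 10⁻²⁷/6.645 × 10⁻²⁷) = √(0.2521) = 0.502.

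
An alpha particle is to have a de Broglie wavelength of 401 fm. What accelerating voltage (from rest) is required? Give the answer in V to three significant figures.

V = 641 V

p = h/λ = 6.626 × 10⁻³⁴ / 4.010 × 10⁻¹³ = 1.652 × 10⁻²¹ kg·m/s.
KE = p²/(2m) = 2.054 × 10⁻¹⁶ J.
V = KE/2e = 2.054 × 10⁻¹⁶ / (2 × 1.602 × 10⁻¹⁹) = 641 V.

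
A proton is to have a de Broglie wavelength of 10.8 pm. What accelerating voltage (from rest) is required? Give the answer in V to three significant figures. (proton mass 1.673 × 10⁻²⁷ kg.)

V = 7.02 V

p = h/λ = 6.626 × 10⁻³⁴ / 1.080 × 10⁻¹¹ = 6.135 × 10⁻²³ kg·m/s.
KE = p²/(2m) = 1.125 × 10⁻¹⁸ J.
V = KE/e = 1.125 × 10⁻¹⁸ / (1.602 × 10⁻¹⁹) = 7.02 V.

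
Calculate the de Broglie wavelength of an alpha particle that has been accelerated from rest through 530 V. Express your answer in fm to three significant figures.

λ = 441 fm

KE = 2eV = 2 × 1.602 × 10⁻¹⁹ × 530.0 = 1.698 × 10⁻¹⁶ J.
p = √(2mKE) = √(2 × 6.645 × 10⁻²⁷ × 1.698 × 10⁻¹⁶) = 1.502 × 10⁻²¹ kg·m/s.
λ = h/p = 6.626 × 10⁻³⁴ / 1.502 × 10⁻²¹ = 4.41 × 10⁻¹³ m = 441 fm.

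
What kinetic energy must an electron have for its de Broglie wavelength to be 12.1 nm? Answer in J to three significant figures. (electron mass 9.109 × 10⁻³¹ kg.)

p = h/λ = 6.626 × 10⁻³⁴ / 1.210 × 10⁻⁸ = 5.476 × 10⁻²⁶ kg·m/s.
KE = p²/(2m) = (5.476 × 10⁻²⁶)² / (2 × 9.109 × 10⁻³¹) = 1.646 × 10⁻²¹ J = 1.65 × 10⁻²¹ J.

KE = 1.65 × 10⁻²¹ J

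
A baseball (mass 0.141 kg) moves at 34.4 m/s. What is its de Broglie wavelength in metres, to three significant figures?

λ = 1.37 × 10⁻³⁴ m

p = mv = 0.141 × 34.4 = 4.850 kg·m/s.
λ = h/p = 6.626 × 10⁻³⁴ / 4.850 = 1.37 × 10⁻³⁴ m.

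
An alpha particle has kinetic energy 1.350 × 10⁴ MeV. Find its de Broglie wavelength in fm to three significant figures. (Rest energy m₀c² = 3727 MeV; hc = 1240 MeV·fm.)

λ = 0.0737 fm

Total energy E = KE + m₀c² = 1.350 × 10⁴ + 3727 = 17227 MeV.
(pc)² = E² − (m₀c²)² = (17227)² − (3727)² = 2.829 × 10⁸ MeV², so pc = 1.682 × 10⁴ MeV.
λ = hc/(pc) = 1240 MeV·fm / 1.682 × 10⁴ MeV = 0.0737 fm.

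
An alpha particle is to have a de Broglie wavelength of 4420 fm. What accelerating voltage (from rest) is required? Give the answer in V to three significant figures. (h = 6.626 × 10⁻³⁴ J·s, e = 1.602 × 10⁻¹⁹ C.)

p = h/λ = 6.626 × 10⁻³⁴ / 4.420 × 10⁻¹² = 1.499 × 10⁻²² kg·m/s.
KE = p²/(2m) = 1.691 × 10⁻¹⁸ J.
V = KE/2e = 1.691 × 10⁻¹⁸ / (2 × 1.602 × 10⁻¹⁹) = 5.28 V.

V = 5.28 V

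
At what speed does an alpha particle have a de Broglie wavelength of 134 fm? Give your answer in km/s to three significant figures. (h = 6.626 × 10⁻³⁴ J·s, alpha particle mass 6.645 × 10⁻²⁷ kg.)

v = 744 km/s

p = h/λ = 6.626 × 10⁻³⁴ / 1.340 × 10⁻¹³ = 4.945 × 10⁻²¹ kg·m/s.
v = p/m = 4.945 × 10⁻²¹ / 6.645 × 10⁻²⁷ = 7.44 × 10⁵ m/s = 744 km/s.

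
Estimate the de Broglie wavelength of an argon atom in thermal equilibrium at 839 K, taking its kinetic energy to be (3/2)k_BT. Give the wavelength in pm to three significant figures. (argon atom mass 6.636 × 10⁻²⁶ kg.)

KE = (3/2)k_BT = 1.5 × 1.381 × 10⁻²³ × 839 = 1.738 × 10⁻²⁰ J.
p = √(2mKE) = √(2 × 6.636 × 10⁻²⁶ × 1.738 × 10⁻²⁰) = 4.803 × 10⁻²³ kg·m/s.
λ = h/p = 1.38 × 10⁻¹¹ m = 13.8 pm.

λ = 13.8 pm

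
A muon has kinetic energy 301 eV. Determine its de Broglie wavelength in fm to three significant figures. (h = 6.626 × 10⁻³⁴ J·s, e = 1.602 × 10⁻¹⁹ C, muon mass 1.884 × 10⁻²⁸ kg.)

λ = 4920 fm

KE = 301 eV = 4.822 × 10⁻¹⁷ J.
p = √(2mKE) = √(2 × 1.884 × 10⁻²⁸ × 4.822 × 10⁻¹⁷) = 1.348 × 10⁻²² kg·m/s.
λ = h/p = 6.626 × 10⁻³⁴ / 1.348 × 10⁻²² = 4.92 × 10⁻¹² m = 4920 fm.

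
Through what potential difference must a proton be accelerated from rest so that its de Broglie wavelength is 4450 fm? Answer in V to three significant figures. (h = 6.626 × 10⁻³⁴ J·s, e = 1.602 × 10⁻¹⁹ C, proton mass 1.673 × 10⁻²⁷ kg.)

p = h/λ = 6.626 × 10⁻³⁴ / 4.450 × 10⁻¹² = 1.489 × 10⁻²² kg·m/s.
KE = p²/(2m) = 6.626 × 10⁻¹⁸ J.
V = KE/e = 6.626 × 10⁻¹⁸ / (1.602 × 10⁻¹⁹) = 41.4 V.

V = 41.4 V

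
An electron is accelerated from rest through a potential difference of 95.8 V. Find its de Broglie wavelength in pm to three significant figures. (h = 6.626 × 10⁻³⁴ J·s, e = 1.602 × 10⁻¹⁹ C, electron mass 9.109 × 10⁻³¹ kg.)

KE = eV = 1.602 × 10⁻¹⁹ × 95.80 = 1.535 × 10⁻¹⁷ J.
p = √(2mKE) = √(2 × 9.109 × 10⁻³¹ × 1.535 × 10⁻¹⁷) = 5.288 × 10⁻²⁴ kg·m/s.
λ = h/p = 6.626 × 10⁻³⁴ / 5.288 × 10⁻²⁴ = 1.25 × 10⁻¹⁰ m = 125 pm.

λ = 125 pm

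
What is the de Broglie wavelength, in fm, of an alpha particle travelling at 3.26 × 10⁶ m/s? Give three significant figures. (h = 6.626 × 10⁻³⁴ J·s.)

p = mv = 6.645 × 10⁻²⁷ × 3.26 × 10⁶ = 2.166 × 10⁻²⁰ kg·m/s.
λ = h/p = 6.626 × 10⁻³⁴ / 2.166 × 10⁻²⁰ = 3.06 × 10⁻¹⁴ m = 30.6 fm.

λ = 30.6 fm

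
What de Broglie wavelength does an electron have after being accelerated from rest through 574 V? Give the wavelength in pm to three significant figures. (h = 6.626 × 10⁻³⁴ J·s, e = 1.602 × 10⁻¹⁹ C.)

KE = eV = 1.602 × 10⁻¹⁹ × 574.0 = 9.195 × 10⁻¹⁷ J.
p = √(2mKE) = √(2 × 9.109 × 10⁻³¹ × 9.195 × 10⁻¹⁷) = 1.294 × 10⁻²³ kg·m/s.
λ = h/p = 6.626 × 10⁻³⁴ / 1.294 × 10⁻²³ = 5.12 × 10⁻¹¹ m = 51.2 pm.

λ = 51.2 pm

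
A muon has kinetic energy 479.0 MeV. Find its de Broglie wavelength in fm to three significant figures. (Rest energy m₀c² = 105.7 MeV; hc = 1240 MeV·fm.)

λ = 2.16 fm

Total energy E = KE + m₀c² = 479.0 + 105.7 = 584.7 MeV.
(pc)² = E² − (m₀c²)² = (584.7)² − (105.7)² = 3.307 × 10⁵ MeV², so pc = 575.1 MeV.
λ = hc/(pc) = 1240 MeV·fm / 575.1 MeV = 2.16 fm.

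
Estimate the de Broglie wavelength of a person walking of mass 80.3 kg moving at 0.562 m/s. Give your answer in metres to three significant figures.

p = mv = 80.3 × 0.562 = 4.513 × 10¹ kg·m/s.
λ = h/p = 6.626 × 10⁻³⁴ / 4.513 × 10¹ = 1.47 × 10⁻³⁵ m.

λ = 1.47 × 10⁻³⁵ m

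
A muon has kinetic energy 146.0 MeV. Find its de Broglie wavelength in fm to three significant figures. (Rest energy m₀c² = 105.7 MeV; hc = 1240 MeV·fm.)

Total energy E = KE + m₀c² = 146.0 + 105.7 = 251.7 MeV.
(pc)² = E² − (m₀c²)² = (251.7)² − (105.7)² = 5.218 × 10⁴ MeV², so pc = 228.4 MeV.
λ = hc/(pc) = 1240 MeV·fm / 228.4 MeV = 5.43 fm.

λ = 5.43 fm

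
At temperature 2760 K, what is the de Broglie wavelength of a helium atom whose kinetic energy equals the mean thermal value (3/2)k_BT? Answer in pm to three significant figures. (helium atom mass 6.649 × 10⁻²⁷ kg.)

λ = 24.0 pm

KE = (3/2)k_BT = 1.5 × 1.381 × 10⁻²³ × 2760 = 5.717 × 10⁻²⁰ J.
p = √(2mKE) = √(2 × 6.649 × 10⁻²⁷ × 5.717 × 10⁻²⁰) = 2.757 × 10⁻²³ kg·m/s.
λ = h/p = 2.40 × 10⁻¹¹ m = 24.0 pm.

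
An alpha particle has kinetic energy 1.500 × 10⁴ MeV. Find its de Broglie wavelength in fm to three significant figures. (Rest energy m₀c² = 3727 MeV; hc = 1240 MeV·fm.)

Total energy E = KE + m₀c² = 1.500 × 10⁴ + 3727 = 18727 MeV.
(pc)² = E² − (m₀c²)² = (18727)² − (3727)² = 3.368 × 10⁸ MeV², so pc = 1.835 × 10⁴ MeV.
λ = hc/(pc) = 1240 MeV·fm / 1.835 × 10⁴ MeV = 0.0676 fm.

λ = 0.0676 fm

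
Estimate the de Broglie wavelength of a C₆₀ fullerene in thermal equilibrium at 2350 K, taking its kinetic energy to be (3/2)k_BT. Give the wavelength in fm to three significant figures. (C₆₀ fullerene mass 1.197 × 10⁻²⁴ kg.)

KE = (3/2)k_BT = 1.5 × 1.381 × 10⁻²³ × 2350 = 4.868 × 10⁻²⁰ J.
p = √(2mKE) = √(2 × 1.197 × 10⁻²⁴ × 4.868 × 10⁻²⁰) = 3.414 × 10⁻²² kg·m/s.
λ = h/p = 1.94 × 10⁻¹² m = 1940 fm.

λ = 1940 fm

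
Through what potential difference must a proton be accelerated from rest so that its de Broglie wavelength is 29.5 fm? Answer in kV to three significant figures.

p = h/λ = 6.626 × 10⁻³⁴ / 2.950 × 10⁻¹⁴ = 2.246 × 10⁻²⁰ kg·m/s.
KE = p²/(2m) = 1.508 × 10⁻¹³ J.
V = KE/e = 1.508 × 10⁻¹³ / (1.602 × 10⁻¹⁹) = 941 kV.

V = 941 kV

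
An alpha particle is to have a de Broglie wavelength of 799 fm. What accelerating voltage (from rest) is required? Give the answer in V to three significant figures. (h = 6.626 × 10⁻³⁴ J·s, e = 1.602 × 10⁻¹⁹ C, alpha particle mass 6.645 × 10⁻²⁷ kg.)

p = h/λ = 6.626 × 10⁻³⁴ / 7.990 × 10⁻¹³ = 8.293 × 10⁻²² kg·m/s.
KE = p²/(2m) = 5.175 × 10⁻¹⁷ J.
V = KE/2e = 5.175 × 10⁻¹⁷ / (2 × 1.602 × 10⁻¹⁹) = 162 V.

V = 162 V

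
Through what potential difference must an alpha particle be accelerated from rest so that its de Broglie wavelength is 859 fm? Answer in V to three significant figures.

p = h/λ = 6.626 × 10⁻³⁴ / 8.590 × 10⁻¹³ = 7.714 × 10⁻²² kg·m/s.
KE = p²/(2m) = 4.477 × 10⁻¹⁷ J.
V = KE/2e = 4.477 × 10⁻¹⁷ / (2 × 1.602 × 10⁻¹⁹) = 140 V.

V = 140 V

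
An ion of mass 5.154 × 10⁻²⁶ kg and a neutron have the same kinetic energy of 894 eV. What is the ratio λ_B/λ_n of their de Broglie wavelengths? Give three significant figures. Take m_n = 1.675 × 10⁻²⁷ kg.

λ_B/λ_n = 0.180

At fixed KE, p = √(2mKE) so λ = h/p ∝ 1/√m.
λ_B/λ_n = √(m_n/m_B) = √(1.675 × 10⁻²⁷/5.154 × 10⁻²⁶) = √(0.03250) = 0.180.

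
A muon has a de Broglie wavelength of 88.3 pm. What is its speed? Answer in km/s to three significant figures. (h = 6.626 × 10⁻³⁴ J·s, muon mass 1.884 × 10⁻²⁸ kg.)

p = h/λ = 6.626 × 10⁻³⁴ / 8.830 × 10⁻¹¹ = 7.504 × 10⁻²⁴ kg·m/s.
v = p/m = 7.504 × 10⁻²⁴ / 1.884 × 10⁻²⁸ = 3.98 × 10⁴ m/s = 39.8 km/s.

v = 39.8 km/s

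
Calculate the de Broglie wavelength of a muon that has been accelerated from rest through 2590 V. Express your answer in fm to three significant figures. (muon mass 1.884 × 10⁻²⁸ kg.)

λ = 1680 fm

KE = eV = 1.602 × 10⁻¹⁹ × 2590 = 4.149 × 10⁻¹⁶ J.
p = √(2mKE) = √(2 × 1.884 × 10⁻²⁸ × 4.149 × 10⁻¹⁶) = 3.954 × 10⁻²² kg·m/s.
λ = h/p = 6.626 × 10⁻³⁴ / 3.954 × 10⁻²² = 1.68 × 10⁻¹² m = 1680 fm.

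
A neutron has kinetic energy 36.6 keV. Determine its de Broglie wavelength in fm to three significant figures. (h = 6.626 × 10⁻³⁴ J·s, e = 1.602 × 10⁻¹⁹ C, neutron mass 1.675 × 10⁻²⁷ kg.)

λ = 150 fm

KE = 36.6 keV = 5.863 × 10⁻¹⁵ J.
p = √(2mKE) = √(2 × 1.675 × 10⁻²⁷ × 5.863 × 10⁻¹⁵) = 4.432 × 10⁻²¹ kg·m/s.
λ = h/p = 6.626 × 10⁻³⁴ / 4.432 × 10⁻²¹ = 1.50 × 10⁻¹³ m = 150 fm.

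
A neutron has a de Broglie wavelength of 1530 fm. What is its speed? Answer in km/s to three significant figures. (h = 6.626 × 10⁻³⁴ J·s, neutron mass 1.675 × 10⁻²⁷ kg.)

p = h/λ = 6.626 × 10⁻³⁴ / 1.530 × 10⁻¹² = 4.331 × 10⁻²² kg·m/s.
v = p/m = 4.331 × 10⁻²² / 1.675 × 10⁻²⁷ = 2.59 × 10⁵ m/s = 259 km/s.

v = 259 km/s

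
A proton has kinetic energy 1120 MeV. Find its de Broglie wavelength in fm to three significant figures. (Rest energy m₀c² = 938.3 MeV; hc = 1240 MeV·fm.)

Total energy E = KE + m₀c² = 1120 + 938.3 = 2058.3 MeV.
(pc)² = E² − (m₀c²)² = (2058.3)² − (938.3)² = 3.356 × 10⁶ MeV², so pc = 1832 MeV.
λ = hc/(pc) = 1240 MeV·fm / 1832 MeV = 0.677 fm.

λ = 0.677 fm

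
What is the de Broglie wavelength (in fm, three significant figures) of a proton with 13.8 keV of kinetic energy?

λ = 244 fm

KE = 13.8 keV = 2.211 × 10⁻¹⁵ J.
p = √(2mKE) = √(2 × 1.673 × 10⁻²⁷ × 2.211 × 10⁻¹⁵) = 2.720 × 10⁻²¹ kg·m/s.
λ = h/p = 6.626 × 10⁻³⁴ / 2.720 × 10⁻²¹ = 2.44 × 10⁻¹³ m = 244 fm.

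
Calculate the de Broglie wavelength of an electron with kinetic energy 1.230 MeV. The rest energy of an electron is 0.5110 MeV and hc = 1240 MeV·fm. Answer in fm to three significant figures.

Total energy E = KE + m₀c² = 1.230 + 0.5110 = 1.7410 MeV.
(pc)² = E² − (m₀c²)² = (1.7410)² − (0.5110)² = 2.770 MeV², so pc = 1.664 MeV.
λ = hc/(pc) = 1240 MeV·fm / 1.664 MeV = 745 fm.

λ = 745 fm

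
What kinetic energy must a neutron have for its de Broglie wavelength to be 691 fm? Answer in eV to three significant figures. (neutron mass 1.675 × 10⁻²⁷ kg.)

p = h/λ = 6.626 × 10⁻³⁴ / 6.910 × 10⁻¹³ = 9.589 × 10⁻²² kg·m/s.
KE = p²/(2m) = (9.589 × 10⁻²²)² / (2 × 1.675 × 10⁻²⁷) = 2.745 × 10⁻¹⁶ J = 1710 eV.

KE = 1710 eV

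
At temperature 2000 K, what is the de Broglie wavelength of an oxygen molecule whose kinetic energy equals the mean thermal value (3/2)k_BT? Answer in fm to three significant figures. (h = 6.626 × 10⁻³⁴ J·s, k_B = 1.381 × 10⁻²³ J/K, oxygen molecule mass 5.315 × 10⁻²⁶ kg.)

λ = 9980 fm

KE = (3/2)k_BT = 1.5 × 1.381 × 10⁻²³ × 2000 = 4.143 × 10⁻²⁰ J.
p = √(2mKE) = √(2 × 5.315 × 10⁻²⁶ × 4.143 × 10⁻²⁰) = 6.636 × 10⁻²³ kg·m/s.
λ = h/p = 9.98 × 10⁻¹² m = 9980 fm.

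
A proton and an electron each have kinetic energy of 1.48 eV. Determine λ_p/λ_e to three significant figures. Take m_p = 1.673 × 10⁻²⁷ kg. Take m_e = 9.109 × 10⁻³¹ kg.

λ_p/λ_e = 0.0233

At fixed KE, p = √(2mKE) so λ = h/p ∝ 1/√m.
λ_p/λ_e = √(m_e/m_p) = √(9.109 × 10⁻³¹/1.673 × 10⁻²⁷) = √(5.445 × 10⁻⁴) = 0.0233.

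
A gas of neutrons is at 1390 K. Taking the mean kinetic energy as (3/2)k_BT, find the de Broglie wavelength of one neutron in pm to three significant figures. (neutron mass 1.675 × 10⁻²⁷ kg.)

λ = 67.5 pm

KE = (3/2)k_BT = 1.5 × 1.381 × 10⁻²³ × 1390 = 2.879 × 10⁻²⁰ J.
p = √(2mKE) = √(2 × 1.675 × 10⁻²⁷ × 2.879 × 10⁻²⁰) = 9.821 × 10⁻²⁴ kg·m/s.
λ = h/p = 6.75 × 10⁻¹¹ m = 67.5 pm.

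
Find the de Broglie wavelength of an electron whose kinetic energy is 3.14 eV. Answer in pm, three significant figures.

KE = 3.14 eV = 5.030 × 10⁻¹⁹ J.
p = √(2mKE) = √(2 × 9.109 × 10⁻³¹ × 5.030 × 10⁻¹⁹) = 9.573 × 10⁻²⁵ kg·m/s.
λ = h/p = 6.626 × 10⁻³⁴ / 9.573 × 10⁻²⁵ = 6.92 × 10⁻¹⁰ m = 692 pm.

λ = 692 pm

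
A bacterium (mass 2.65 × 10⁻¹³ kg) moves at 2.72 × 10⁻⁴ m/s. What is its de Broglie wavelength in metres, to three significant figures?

λ = 9.19 × 10⁻¹⁸ m

p = mv = 2.65 × 10⁻¹³ × 2.72 × 10⁻⁴ = 7.208 × 10⁻¹⁷ kg·m/s.
λ = h/p = 6.626 × 10⁻³⁴ / 7.208 × 10⁻¹⁷ = 9.19 × 10⁻¹⁸ m.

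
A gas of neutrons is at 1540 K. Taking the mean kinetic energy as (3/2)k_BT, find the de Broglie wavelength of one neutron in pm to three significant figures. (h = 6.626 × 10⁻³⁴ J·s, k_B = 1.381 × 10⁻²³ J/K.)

KE = (3/2)k_BT = 1.5 × 1.381 × 10⁻²³ × 1540 = 3.190 × 10⁻²⁰ J.
p = √(2mKE) = √(2 × 1.675 × 10⁻²⁷ × 3.190 × 10⁻²⁰) = 1.034 × 10⁻²³ kg·m/s.
λ = h/p = 6.41 × 10⁻¹¹ m = 64.1 pm.

λ = 64.1 pm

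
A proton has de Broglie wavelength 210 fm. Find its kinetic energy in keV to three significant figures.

KE = 18.6 keV

p = h/λ = 6.626 × 10⁻³⁴ / 2.100 × 10⁻¹³ = 3.155 × 10⁻²¹ kg·m/s.
KE = p²/(2m) = (3.155 × 10⁻²¹)² / (2 × 1.673 × 10⁻²⁷) = 2.975 × 10⁻¹⁵ J = 18.6 keV.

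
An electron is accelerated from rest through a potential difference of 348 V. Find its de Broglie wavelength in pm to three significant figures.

λ = 65.7 pm

KE = eV = 1.602 × 10⁻¹⁹ × 348.0 = 5.575 × 10⁻¹⁷ J.
p = √(2mKE) = √(2 × 9.109 × 10⁻³¹ × 5.575 × 10⁻¹⁷) = 1.008 × 10⁻²³ kg·m/s.
λ = h/p = 6.626 × 10⁻³⁴ / 1.008 × 10⁻²³ = 6.57 × 10⁻¹¹ m = 65.7 pm.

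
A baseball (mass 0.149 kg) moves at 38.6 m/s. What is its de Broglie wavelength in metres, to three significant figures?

p = mv = 0.149 × 38.6 = 5.751 kg·m/s.
λ = h/p = 6.626 × 10⁻³⁴ / 5.751 = 1.15 × 10⁻³⁴ m.

λ = 1.15 × 10⁻³⁴ m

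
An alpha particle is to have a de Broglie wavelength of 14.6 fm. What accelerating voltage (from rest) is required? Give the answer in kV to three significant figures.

V = 484 kV

p = h/λ = 6.626 × 10⁻³⁴ / 1.460 × 10⁻¹⁴ = 4.538 × 10⁻²⁰ kg·m/s.
KE = p²/(2m) = 1.550 × 10⁻¹³ J.
V = KE/2e = 1.550 × 10⁻¹³ / (2 × 1.602 × 10⁻¹⁹) = 484 kV.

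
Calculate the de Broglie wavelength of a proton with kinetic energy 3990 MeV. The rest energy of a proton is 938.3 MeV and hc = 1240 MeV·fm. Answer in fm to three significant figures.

Total energy E = KE + m₀c² = 3990 + 938.3 = 4928.3 MeV.
(pc)² = E² − (m₀c²)² = (4928.3)² − (938.3)² = 2.341 × 10⁷ MeV², so pc = 4838 MeV.
λ = hc/(pc) = 1240 MeV·fm / 4838 MeV = 0.256 fm.

λ = 0.256 fm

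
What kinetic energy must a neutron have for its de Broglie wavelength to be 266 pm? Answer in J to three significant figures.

p = h/λ = 6.626 × 10⁻³⁴ / 2.660 × 10⁻¹⁰ = 2.491 × 10⁻²⁴ kg·m/s.
KE = p²/(2m) = (2.491 × 10⁻²⁴)² / (2 × 1.675 × 10⁻²⁷) = 1.852 × 10⁻²¹ J = 1.85 × 10⁻²¹ J.

KE = 1.85 × 10⁻²¹ J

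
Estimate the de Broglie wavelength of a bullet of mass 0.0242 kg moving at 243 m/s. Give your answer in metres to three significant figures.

λ = 1.13 × 10⁻³⁴ m

p = mv = 0.0242 × 243 = 5.881 kg·m/s.
λ = h/p = 6.626 × 10⁻³⁴ / 5.881 = 1.13 × 10⁻³⁴ m.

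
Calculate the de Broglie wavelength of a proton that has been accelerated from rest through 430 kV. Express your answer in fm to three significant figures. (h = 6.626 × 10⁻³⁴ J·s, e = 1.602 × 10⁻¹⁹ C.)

KE = eV = 1.602 × 10⁻¹⁹ × 4.300 × 10⁵ = 6.889 × 10⁻¹⁴ J.
p = √(2mKE) = √(2 × 1.673 × 10⁻²⁷ × 6.889 × 10⁻¹⁴) = 1.518 × 10⁻²⁰ kg·m/s.
λ = h/p = 6.626 × 10⁻³⁴ / 1.518 × 10⁻²⁰ = 4.36 × 10⁻¹⁴ m = 43.6 fm.

λ = 43.6 fm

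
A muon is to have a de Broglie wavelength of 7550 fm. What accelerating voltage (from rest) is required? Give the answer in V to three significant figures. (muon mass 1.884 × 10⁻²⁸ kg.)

p = h/λ = 6.626 × 10⁻³⁴ / 7.550 × 10⁻¹² = 8.776 × 10⁻²³ kg·m/s.
KE = p²/(2m) = 2.044 × 10⁻¹⁷ J.
V = KE/e = 2.044 × 10⁻¹⁷ / (1.602 × 10⁻¹⁹) = 128 V.

V = 128 V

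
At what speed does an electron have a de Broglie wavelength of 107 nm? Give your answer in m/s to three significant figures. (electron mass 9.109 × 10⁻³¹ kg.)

v = 6800 m/s

p = h/λ = 6.626 × 10⁻³⁴ / 1.070 × 10⁻⁷ = 6.193 × 10⁻²⁷ kg·m/s.
v = p/m = 6.193 × 10⁻²⁷ / 9.109 × 10⁻³¹ = 6.80 × 10³ m/s = 6800 m/s.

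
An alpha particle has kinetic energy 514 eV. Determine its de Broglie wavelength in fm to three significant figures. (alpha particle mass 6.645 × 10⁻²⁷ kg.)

λ = 633 fm

KE = 514 eV = 8.234 × 10⁻¹⁷ J.
p = √(2mKE) = √(2 × 6.645 × 10⁻²⁷ × 8.234 × 10⁻¹⁷) = 1.046 × 10⁻²¹ kg·m/s.
λ = h/p = 6.626 × 10⁻³⁴ / 1.046 × 10⁻²¹ = 6.33 × 10⁻¹³ m = 633 fm.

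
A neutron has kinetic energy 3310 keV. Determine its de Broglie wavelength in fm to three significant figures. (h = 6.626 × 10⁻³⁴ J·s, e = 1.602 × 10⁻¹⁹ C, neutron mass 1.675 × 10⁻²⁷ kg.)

KE = 3310 keV = 5.303 × 10⁻¹³ J.
p = √(2mKE) = √(2 × 1.675 × 10⁻²⁷ × 5.303 × 10⁻¹³) = 4.215 × 10⁻²⁰ kg·m/s.
λ = h/p = 6.626 × 10⁻³⁴ / 4.215 × 10⁻²⁰ = 1.57 × 10⁻¹⁴ m = 15.7 fm.

λ = 15.7 fm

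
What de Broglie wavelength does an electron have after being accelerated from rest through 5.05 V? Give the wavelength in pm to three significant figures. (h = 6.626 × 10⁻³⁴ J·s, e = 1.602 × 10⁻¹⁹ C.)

λ = 546 pm

KE = eV = 1.602 × 10⁻¹⁹ × 5.050 = 8.090 × 10⁻¹⁹ J.
p = √(2mKE) = √(2 × 9.109 × 10⁻³¹ × 8.090 × 10⁻¹⁹) = 1.214 × 10⁻²⁴ kg·m/s.
λ = h/p = 6.626 × 10⁻³⁴ / 1.214 × 10⁻²⁴ = 5.46 × 10⁻¹⁰ m = 546 pm.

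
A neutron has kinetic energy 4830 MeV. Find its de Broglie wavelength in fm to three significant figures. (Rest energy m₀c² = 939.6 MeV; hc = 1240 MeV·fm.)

Total energy E = KE + m₀c² = 4830 + 939.6 = 5769.6 MeV.
(pc)² = E² − (m₀c²)² = (5769.6)² − (939.6)² = 3.241 × 10⁷ MeV², so pc = 5693 MeV.
λ = hc/(pc) = 1240 MeV·fm / 5693 MeV = 0.218 fm.

λ = 0.218 fm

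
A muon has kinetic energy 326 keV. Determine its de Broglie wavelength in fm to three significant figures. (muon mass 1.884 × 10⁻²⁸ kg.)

λ = 149 fm

KE = 326 keV = 5.223 × 10⁻¹⁴ J.
p = √(2mKE) = √(2 × 1.884 × 10⁻²⁸ × 5.223 × 10⁻¹⁴) = 4.436 × 10⁻²¹ kg·m/s.
λ = h/p = 6.626 × 10⁻³⁴ / 4.436 × 10⁻²¹ = 1.49 × 10⁻¹³ m = 149 fm.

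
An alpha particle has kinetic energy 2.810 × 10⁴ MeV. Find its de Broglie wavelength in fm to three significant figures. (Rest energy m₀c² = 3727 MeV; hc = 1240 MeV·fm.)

Total energy E = KE + m₀c² = 2.810 × 10⁴ + 3727 = 31827 MeV.
(pc)² = E² − (m₀c²)² = (31827)² − (3727)² = 9.991 × 10⁸ MeV², so pc = 3.161 × 10⁴ MeV.
λ = hc/(pc) = 1240 MeV·fm / 3.161 × 10⁴ MeV = 0.0392 fm.

λ = 0.0392 fm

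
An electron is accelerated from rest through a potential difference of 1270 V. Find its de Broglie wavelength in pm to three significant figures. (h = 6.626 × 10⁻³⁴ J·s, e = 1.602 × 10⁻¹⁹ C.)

λ = 34.4 pm

KE = eV = 1.602 × 10⁻¹⁹ × 1270 = 2.035 × 10⁻¹⁶ J.
p = √(2mKE) = √(2 × 9.109 × 10⁻³¹ × 2.035 × 10⁻¹⁶) = 1.925 × 10⁻²³ kg·m/s.
λ = h/p = 6.626 × 10⁻³⁴ / 1.925 × 10⁻²³ = 3.44 × 10⁻¹¹ m = 34.4 pm.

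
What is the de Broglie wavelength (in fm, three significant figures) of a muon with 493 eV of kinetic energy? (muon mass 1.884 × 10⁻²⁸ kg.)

KE = 493 eV = 7.898 × 10⁻¹⁷ J.
p = √(2mKE) = √(2 × 1.884 × 10⁻²⁸ × 7.898 × 10⁻¹⁷) = 1.725 × 10⁻²² kg·m/s.
λ = h/p = 6.626 × 10⁻³⁴ / 1.725 × 10⁻²² = 3.84 × 10⁻¹² m = 3840 fm.

λ = 3840 fm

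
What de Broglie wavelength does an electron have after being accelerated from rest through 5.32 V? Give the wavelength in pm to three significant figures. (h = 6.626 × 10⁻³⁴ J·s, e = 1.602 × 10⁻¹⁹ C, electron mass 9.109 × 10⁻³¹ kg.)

λ = 532 pm

KE = eV = 1.602 × 10⁻¹⁹ × 5.320 = 8.523 × 10⁻¹⁹ J.
p = √(2mKE) = √(2 × 9.109 × 10⁻³¹ × 8.523 × 10⁻¹⁹) = 1.246 × 10⁻²⁴ kg·m/s.
λ = h/p = 6.626 × 10⁻³⁴ / 1.246 × 10⁻²⁴ = 5.32 × 10⁻¹⁰ m = 532 pm.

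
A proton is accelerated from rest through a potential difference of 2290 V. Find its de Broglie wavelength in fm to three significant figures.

KE = eV = 1.602 × 10⁻¹⁹ × 2290 = 3.669 × 10⁻¹⁶ J.
p = √(2mKE) = √(2 × 1.673 × 10⁻²⁷ × 3.669 × 10⁻¹⁶) = 1.108 × 10⁻²¹ kg·m/s.
λ = h/p = 6.626 × 10⁻³⁴ / 1.108 × 10⁻²¹ = 5.98 × 10⁻¹³ m = 598 fm.

λ = 598 fm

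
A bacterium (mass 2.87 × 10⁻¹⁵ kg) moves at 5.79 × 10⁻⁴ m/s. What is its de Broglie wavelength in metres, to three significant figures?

λ = 3.99 × 10⁻¹⁶ m

p = mv = 2.87 × 10⁻¹⁵ × 5.79 × 10⁻⁴ = 1.662 × 10⁻¹⁸ kg·m/s.
λ = h/p = 6.626 × 10⁻³⁴ / 1.662 × 10⁻¹⁸ = 3.99 × 10⁻¹⁶ m.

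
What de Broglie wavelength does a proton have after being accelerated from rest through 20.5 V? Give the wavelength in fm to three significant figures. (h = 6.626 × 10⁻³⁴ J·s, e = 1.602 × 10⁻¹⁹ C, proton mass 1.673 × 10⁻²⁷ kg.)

λ = 6320 fm

KE = eV = 1.602 × 10⁻¹⁹ × 20.50 = 3.284 × 10⁻¹⁸ J.
p = √(2mKE) = √(2 × 1.673 × 10⁻²⁷ × 3.284 × 10⁻¹⁸) = 1.048 × 10⁻²² kg·m/s.
λ = h/p = 6.626 × 10⁻³⁴ / 1.048 × 10⁻²² = 6.32 × 10⁻¹² m = 6320 fm.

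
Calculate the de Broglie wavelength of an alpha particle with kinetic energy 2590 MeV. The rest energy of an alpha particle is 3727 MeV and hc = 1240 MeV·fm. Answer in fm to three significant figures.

Total energy E = KE + m₀c² = 2590 + 3727 = 6317 MeV.
(pc)² = E² − (m₀c²)² = (6317)² − (3727)² = 2.601 × 10⁷ MeV², so pc = 5100 MeV.
λ = hc/(pc) = 1240 MeV·fm / 5100 MeV = 0.243 fm.

λ = 0.243 fm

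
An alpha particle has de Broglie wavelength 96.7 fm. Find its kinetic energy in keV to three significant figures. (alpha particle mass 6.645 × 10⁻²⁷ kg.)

p = h/λ = 6.626 × 10⁻³⁴ / 9.670 × 10⁻¹⁴ = 6.852 × 10⁻²¹ kg·m/s.
KE = p²/(2m) = (6.852 × 10⁻²¹)² / (2 × 6.645 × 10⁻²⁷) = 3.533 × 10⁻¹⁵ J = 22.1 keV.

KE = 22.1 keV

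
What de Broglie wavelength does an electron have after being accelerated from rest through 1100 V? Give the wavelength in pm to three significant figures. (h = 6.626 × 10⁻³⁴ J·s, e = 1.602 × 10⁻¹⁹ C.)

λ = 37.0 pm

KE = eV = 1.602 × 10⁻¹⁹ × 1100 = 1.762 × 10⁻¹⁶ J.
p = √(2mKE) = √(2 × 9.109 × 10⁻³¹ × 1.762 × 10⁻¹⁶) = 1.792 × 10⁻²³ kg·m/s.
λ = h/p = 6.626 × 10⁻³⁴ / 1.792 × 10⁻²³ = 3.70 × 10⁻¹¹ m = 37.0 pm.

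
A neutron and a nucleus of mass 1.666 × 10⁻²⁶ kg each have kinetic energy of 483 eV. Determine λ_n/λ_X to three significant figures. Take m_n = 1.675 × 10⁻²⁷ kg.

At fixed KE, p = √(2mKE) so λ = h/p ∝ 1/√m.
λ_n/λ_X = √(m_X/m_n) = √(1.666 × 10⁻²⁶/1.675 × 10⁻²⁷) = √(9.946) = 3.15.

λ_n/λ_X = 3.15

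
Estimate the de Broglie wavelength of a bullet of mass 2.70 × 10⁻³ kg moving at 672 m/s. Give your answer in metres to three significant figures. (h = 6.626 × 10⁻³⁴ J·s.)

p = mv = 2.70 × 10⁻³ × 672 = 1.814 kg·m/s.
λ = h/p = 6.626 × 10⁻³⁴ / 1.814 = 3.65 × 10⁻³⁴ m.

λ = 3.65 × 10⁻³⁴ m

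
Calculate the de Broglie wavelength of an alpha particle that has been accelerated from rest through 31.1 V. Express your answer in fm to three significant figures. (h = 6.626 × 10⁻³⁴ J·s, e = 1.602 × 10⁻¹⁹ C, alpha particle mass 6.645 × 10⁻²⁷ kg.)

λ = 1820 fm

KE = 2eV = 2 × 1.602 × 10⁻¹⁹ × 31.10 = 9.964 × 10⁻¹⁸ J.
p = √(2mKE) = √(2 × 6.645 × 10⁻²⁷ × 9.964 × 10⁻¹⁸) = 3.639 × 10⁻²² kg·m/s.
λ = h/p = 6.626 × 10⁻³⁴ / 3.639 × 10⁻²² = 1.82 × 10⁻¹² m = 1820 fm.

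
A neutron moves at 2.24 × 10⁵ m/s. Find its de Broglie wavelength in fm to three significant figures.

p = mv = 1.675 × 10⁻²⁷ × 2.24 × 10⁵ = 3.752 × 10⁻²² kg·m/s.
λ = h/p = 6.626 × 10⁻³⁴ / 3.752 × 10⁻²² = 1.77 × 10⁻¹² m = 1770 fm.

λ = 1770 fm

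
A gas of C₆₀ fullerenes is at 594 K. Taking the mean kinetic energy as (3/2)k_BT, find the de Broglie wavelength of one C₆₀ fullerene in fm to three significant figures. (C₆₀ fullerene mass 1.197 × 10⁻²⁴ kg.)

λ = 3860 fm

KE = (3/2)k_BT = 1.5 × 1.381 × 10⁻²³ × 594 = 1.230 × 10⁻²⁰ J.
p = √(2mKE) = √(2 × 1.197 × 10⁻²⁴ × 1.230 × 10⁻²⁰) = 1.716 × 10⁻²² kg·m/s.
λ = h/p = 3.86 × 10⁻¹² m = 3860 fm.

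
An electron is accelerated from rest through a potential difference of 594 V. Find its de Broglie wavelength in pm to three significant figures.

λ = 50.3 pm

KE = eV = 1.602 × 10⁻¹⁹ × 594.0 = 9.516 × 10⁻¹⁷ J.
p = √(2mKE) = √(2 × 9.109 × 10⁻³¹ × 9.516 × 10⁻¹⁷) = 1.317 × 10⁻²³ kg·m/s.
λ = h/p = 6.626 × 10⁻³⁴ / 1.317 × 10⁻²³ = 5.03 × 10⁻¹¹ m = 50.3 pm.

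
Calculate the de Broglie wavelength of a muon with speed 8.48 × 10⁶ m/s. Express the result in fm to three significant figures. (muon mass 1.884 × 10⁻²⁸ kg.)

λ = 415 fm

p = mv = 1.884 × 10⁻²⁸ × 8.48 × 10⁶ = 1.598 × 10⁻²¹ kg·m/s.
λ = h/p = 6.626 × 10⁻³⁴ / 1.598 × 10⁻²¹ = 4.15 × 10⁻¹³ m = 415 fm.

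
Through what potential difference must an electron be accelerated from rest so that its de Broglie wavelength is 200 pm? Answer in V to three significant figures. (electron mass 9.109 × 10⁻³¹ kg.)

V = 37.6 V

p = h/λ = 6.626 × 10⁻³⁴ / 2.000 × 10⁻¹⁰ = 3.313 × 10⁻²⁴ kg·m/s.
KE = p²/(2m) = 6.025 × 10⁻¹⁸ J.
V = KE/e = 6.025 × 10⁻¹⁸ / (1.602 × 10⁻¹⁹) = 37.6 V.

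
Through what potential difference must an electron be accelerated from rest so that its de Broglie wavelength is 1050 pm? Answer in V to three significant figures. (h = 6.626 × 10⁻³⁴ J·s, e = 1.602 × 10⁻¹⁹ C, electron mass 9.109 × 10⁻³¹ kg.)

V = 1.36 V

p = h/λ = 6.626 × 10⁻³⁴ / 1.050 × 10⁻⁹ = 6.310 × 10⁻²⁵ kg·m/s.
KE = p²/(2m) = 2.186 × 10⁻¹⁹ J.
V = KE/e = 2.186 × 10⁻¹⁹ / (1.602 × 10⁻¹⁹) = 1.36 V.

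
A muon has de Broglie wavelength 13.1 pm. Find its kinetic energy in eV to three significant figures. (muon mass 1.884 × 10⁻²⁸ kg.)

p = h/λ = 6.626 × 10⁻³⁴ / 1.310 × 10⁻¹¹ = 5.058 × 10⁻²³ kg·m/s.
KE = p²/(2m) = (5.058 × 10⁻²³)² / (2 × 1.884 × 10⁻²⁸) = 6.790 × 10⁻¹⁸ J = 42.4 eV.

KE = 42.4 eV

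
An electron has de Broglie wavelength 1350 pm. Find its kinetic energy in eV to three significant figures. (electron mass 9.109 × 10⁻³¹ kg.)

p = h/λ = 6.626 × 10⁻³⁴ / 1.350 × 10⁻⁹ = 4.908 × 10⁻²⁵ kg·m/s.
KE = p²/(2m) = (4.908 × 10⁻²⁵)² / (2 × 9.109 × 10⁻³¹) = 1.322 × 10⁻¹⁹ J = 0.825 eV.

KE = 0.825 eV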